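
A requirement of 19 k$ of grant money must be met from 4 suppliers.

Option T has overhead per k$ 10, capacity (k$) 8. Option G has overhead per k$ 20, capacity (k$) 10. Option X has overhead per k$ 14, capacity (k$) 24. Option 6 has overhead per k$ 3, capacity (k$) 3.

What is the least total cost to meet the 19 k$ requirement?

Fill from the cheapest supplier first.
Option 6 at 3: take all 3 k$ — 16 still needed.
Option T (10): use full 8 — 8 k$ to go.
Take 8 from Option X at 14 to finish.
Option G: unused.
Cost = 3×3 + 8×10 + 8×14 = 201.

201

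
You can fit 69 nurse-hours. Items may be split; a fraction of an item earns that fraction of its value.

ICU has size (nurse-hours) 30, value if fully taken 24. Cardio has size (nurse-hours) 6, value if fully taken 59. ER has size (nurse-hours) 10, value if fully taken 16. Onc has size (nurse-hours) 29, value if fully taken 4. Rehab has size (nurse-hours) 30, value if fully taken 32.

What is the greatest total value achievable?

Sort by value density: Cardio 59/6≈9.83, ER 16/10≈1.6, Rehab 32/30≈1.07, ICU 24/30≈0.8, Onc 4/29≈0.138.
Cardio: take in full, 6 nurse-hours for value 59 — 63 left.
All 10 nurse-hours of ER fit (value 16) — 53 remain.
Take all of Rehab (30 nurse-hours, value 32) — 23 nurse-hours left.
Only 23 nurse-hours remain; take 23/30 of ICU for value 24×23/30 = 18.4.
Total value = 125.4.

125.4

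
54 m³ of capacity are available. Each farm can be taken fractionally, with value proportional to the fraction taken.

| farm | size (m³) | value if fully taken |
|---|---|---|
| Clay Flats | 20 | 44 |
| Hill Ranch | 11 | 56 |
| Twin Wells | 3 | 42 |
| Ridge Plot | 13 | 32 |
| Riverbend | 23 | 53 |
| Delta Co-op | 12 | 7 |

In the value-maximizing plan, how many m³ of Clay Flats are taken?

4

Best value per unit of size first: Twin Wells 42/3≈14, Hill Ranch 56/11≈5.09, Ridge Plot 32/13≈2.46, Riverbend 53/23≈2.3, Clay Flats 44/20≈2.2, Delta Co-op 7/12≈0.583.
Twin Wells: take in full, 3 m³ for value 42 → 51 left.
Hill Ranch: take in full, 11 m³ for value 56 → 40 left.
Ridge Plot: take in full, 13 m³ for value 32 → 27 left.
Take all of Riverbend (23 m³, value 53) → 4 m³ left.
4 m³ left: a 4/20 share of Clay Flats gives 44×4/20 = 8.8.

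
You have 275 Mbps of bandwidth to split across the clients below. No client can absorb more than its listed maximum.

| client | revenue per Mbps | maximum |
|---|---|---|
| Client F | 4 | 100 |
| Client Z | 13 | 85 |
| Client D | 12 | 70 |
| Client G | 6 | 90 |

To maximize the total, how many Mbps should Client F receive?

30

Rank by revenue per Mbps: Client Z 13 > Client D 12 > Client G 6 > Client F 4.
Client Z: +85 to 85 (cap) — 190 left.
Client D takes 70 to reach its cap of 70 — 120 left.
Client G: +90 to 90 (cap) — 30 left.
Client F has room for 100 but only 30 remain, so it gets 30.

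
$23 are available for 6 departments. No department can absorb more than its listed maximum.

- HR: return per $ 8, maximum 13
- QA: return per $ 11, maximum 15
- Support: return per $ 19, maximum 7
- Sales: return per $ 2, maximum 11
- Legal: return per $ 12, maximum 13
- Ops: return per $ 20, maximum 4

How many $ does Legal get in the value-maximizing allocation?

12

Highest return per $ first: Ops 20 > Support 19 > Legal 12 > QA 11 > HR 8 > Sales 2.
Ops: +4 to 4 (cap) — 19 left.
Give Support 7 to hit its cap of 7 — 12 left.
Only 12 left; Legal takes them to reach 12.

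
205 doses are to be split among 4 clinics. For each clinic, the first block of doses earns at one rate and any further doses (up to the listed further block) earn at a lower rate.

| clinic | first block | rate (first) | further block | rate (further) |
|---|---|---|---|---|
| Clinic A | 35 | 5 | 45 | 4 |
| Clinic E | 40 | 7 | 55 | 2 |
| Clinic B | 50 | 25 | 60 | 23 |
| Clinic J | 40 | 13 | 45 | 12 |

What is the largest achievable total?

Rank every tier by rate: Clinic B/T1 25 > Clinic B/T2 23 > Clinic J/T1 13 > Clinic J/T2 12 > Clinic E/T1 7 > Clinic A/T1 5 > Clinic A/T2 4 > Clinic E/T2 2.
Clinic B T1 at 25: fill all 50 — 155 left.
Clinic B/T2 (23): +60 — 95 left.
Clinic J T1 at 13: fill all 40 — 55 left.
Clinic J/T2 (12): +45 — 10 left.
10 remain; put them into Clinic E T1 at 7.
Total = 25×50 + 23×60 + 13×40 + 12×45 + 7×10 = 3760.

3760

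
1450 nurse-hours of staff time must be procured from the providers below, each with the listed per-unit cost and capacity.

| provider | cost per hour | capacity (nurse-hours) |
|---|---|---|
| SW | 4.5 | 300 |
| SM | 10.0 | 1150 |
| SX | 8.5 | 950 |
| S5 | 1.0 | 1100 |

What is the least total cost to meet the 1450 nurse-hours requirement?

2875

Fill from the cheapest provider first.
Take 1100 from S5 at 1.0 ; need 350 more.
SW at 4.5: take all 300 nurse-hours ; 50 still needed.
Take 50 from SX at 8.5 to finish.
SM: unused.
Cost = 1100×1.0 + 300×4.5 + 50×8.5 = 2875.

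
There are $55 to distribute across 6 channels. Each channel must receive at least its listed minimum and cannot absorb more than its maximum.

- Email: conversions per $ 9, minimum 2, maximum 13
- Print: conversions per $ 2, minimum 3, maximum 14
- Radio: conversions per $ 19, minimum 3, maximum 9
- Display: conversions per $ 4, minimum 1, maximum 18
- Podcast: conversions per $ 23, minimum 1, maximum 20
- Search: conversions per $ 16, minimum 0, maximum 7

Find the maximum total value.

Meeting every minimum uses 2+3+3+1+1+0 = 10 $, leaving 45.
Order the channels by conversions per $: Podcast 23 > Radio 19 > Search 16 > Email 9 > Display 4 > Print 2.
Podcast: +19 to 20 (cap) → 26 left.
Radio: +6 to 9 (cap) → 20 left.
Search takes 7 more to reach its cap of 7 → 13 left.
Email: +11 to 13 (cap) → 2 left.
Only 2 left; Display takes them to reach 3.
Total = 9×13 + 2×3 + 19×9 + 4×3 + 23×20 + 16×7 = 878.

878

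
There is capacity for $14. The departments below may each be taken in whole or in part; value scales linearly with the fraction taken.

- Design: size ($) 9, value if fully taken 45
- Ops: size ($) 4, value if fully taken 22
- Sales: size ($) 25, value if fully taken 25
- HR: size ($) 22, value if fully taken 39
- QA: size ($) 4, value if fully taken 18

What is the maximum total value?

71.5

Rank by value-to-size ratio: Ops 22/4≈5.5, Design 45/9≈5, QA 18/4≈4.5, HR 39/22≈1.77, Sales 25/25≈1.
Ops: take in full, 4 $ for value 22 → 10 left.
Take all of Design (9 $, value 45) → 1 $ left.
1 $ left: a 1/4 share of QA gives 18×1/4 = 4.5.
Total value = 71.5.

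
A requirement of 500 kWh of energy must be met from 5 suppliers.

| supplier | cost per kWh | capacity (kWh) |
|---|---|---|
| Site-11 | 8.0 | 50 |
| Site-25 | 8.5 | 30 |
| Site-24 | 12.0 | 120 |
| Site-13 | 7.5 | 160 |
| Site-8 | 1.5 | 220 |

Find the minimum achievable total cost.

2665

Fill from the cheapest supplier first.
Site-8 (1.5): use full 220 ; 280 kWh to go.
Site-13 at 7.5: take all 160 kWh ; 120 still needed.
Site-11 at 8.0: take all 50 kWh ; 70 still needed.
Site-25 at 8.5: take all 30 kWh ; 40 still needed.
Site-24 (12.0): take the remaining 40 ; done.
Cost = 220×1.5 + 160×7.5 + 50×8.0 + 30×8.5 + 40×12.0 = 2665.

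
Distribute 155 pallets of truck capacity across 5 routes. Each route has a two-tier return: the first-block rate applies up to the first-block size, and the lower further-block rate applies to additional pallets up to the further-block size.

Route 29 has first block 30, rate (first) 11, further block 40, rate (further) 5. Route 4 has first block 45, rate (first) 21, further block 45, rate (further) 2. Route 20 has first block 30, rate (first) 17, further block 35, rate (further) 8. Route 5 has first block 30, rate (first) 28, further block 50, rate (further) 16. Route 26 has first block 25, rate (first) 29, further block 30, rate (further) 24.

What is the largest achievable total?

Order all 10 blocks by rate: Route 26/T1 29 > Route 5/T1 28 > Route 26/T2 24 > Route 4/T1 21 > Route 20/T1 17 > Route 5/T2 16 > Route 29/T1 11 > Route 20/T2 8 > Route 29/T2 5 > Route 4/T2 2.
Fill Route 26 T1 block (25 at 29) → 130 left.
Fill Route 5 T1 block (30 at 28) → 100 left.
Fill Route 26 T2 block (30 at 24) → 70 left.
Route 4/T1 (21): +45 → 25 left.
Route 20/T1: +25 of 30 at 17; pool empty.
Total = 29×25 + 28×30 + 24×30 + 21×45 + 17×25 = 3655.

3655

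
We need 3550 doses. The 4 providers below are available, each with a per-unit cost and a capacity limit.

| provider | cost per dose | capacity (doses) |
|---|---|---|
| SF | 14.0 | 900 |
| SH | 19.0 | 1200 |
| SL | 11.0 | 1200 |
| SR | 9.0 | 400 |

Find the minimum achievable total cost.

Cheapest first:
Take 400 from SR at 9.0 ; need 3150 more.
Take 1200 from SL at 11.0 ; need 1950 more.
Take 900 from SF at 14.0 ; need 1050 more.
SH (19.0): take the remaining 1050 ; done.
Cost = 400×9.0 + 1200×11.0 + 900×14.0 + 1050×19.0 = 49350.

49350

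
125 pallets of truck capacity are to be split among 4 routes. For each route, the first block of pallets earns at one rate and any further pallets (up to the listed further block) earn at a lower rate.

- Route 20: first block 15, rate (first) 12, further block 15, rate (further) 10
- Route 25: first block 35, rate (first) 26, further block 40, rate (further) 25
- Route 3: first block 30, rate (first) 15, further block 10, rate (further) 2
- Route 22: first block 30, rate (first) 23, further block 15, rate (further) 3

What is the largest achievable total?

Treat each block as its own option and order by rate: Route 25/T1 26 > Route 25/T2 25 > Route 22/T1 23 > Route 3/T1 15 > Route 20/T1 12 > Route 20/T2 10 > Route 22/T2 3 > Route 3/T2 2.
Fill Route 25 T1 block (35 at 26) ; 90 left.
Route 25/T2 (25): +40 ; 50 left.
Route 22 T1 at 23: fill all 30 ; 20 left.
Route 3/T1: +20 of 30 at 15; pool empty.
Total = 26×35 + 25×40 + 23×30 + 15×20 = 2900.

2900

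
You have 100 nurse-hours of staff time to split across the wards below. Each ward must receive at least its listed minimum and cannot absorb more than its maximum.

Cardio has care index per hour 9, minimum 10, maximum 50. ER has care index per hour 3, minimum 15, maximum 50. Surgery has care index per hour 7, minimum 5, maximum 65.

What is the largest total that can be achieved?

740

Meeting every minimum uses 10+15+5 = 30 nurse-hours, leaving 70.
Highest care index per hour first: Cardio 9 > Surgery 7 > ER 3.
Give Cardio 40 more to hit its cap of 50 → 30 left.
Surgery has room for 60 more but only 30 remain, so it gets 35.
Total = 9×50 + 3×15 + 7×35 = 740.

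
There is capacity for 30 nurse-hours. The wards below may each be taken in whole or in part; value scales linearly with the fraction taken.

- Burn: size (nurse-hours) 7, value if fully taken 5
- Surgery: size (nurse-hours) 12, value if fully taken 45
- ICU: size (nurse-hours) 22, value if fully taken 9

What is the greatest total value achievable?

Best value per unit of size first: Surgery 45/12≈3.75, Burn 5/7≈0.714, ICU 9/22≈0.409.
Take all of Surgery (12 nurse-hours, value 45) — 18 nurse-hours left.
All 7 nurse-hours of Burn fit (value 5) — 11 remain.
Fill the last 11 nurse-hours with part of ICU: 11/22 of it earns 4.5.
Total value = 54.5.

54.5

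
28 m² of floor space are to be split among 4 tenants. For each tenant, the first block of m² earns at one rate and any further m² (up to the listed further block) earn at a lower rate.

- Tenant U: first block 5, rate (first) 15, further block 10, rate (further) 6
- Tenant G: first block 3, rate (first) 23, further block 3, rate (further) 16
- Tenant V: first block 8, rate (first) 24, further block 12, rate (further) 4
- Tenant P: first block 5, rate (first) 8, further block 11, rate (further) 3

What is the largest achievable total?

Rank every tier by rate: Tenant V/first 24 > Tenant G/first 23 > Tenant G/second 16 > Tenant U/first 15 > Tenant P/first 8 > Tenant U/second 6 > Tenant V/second 4 > Tenant P/second 3.
Fill Tenant V first block (8 at 24) → 20 left.
Fill Tenant G first block (3 at 23) → 17 left.
Fill Tenant G second block (3 at 16) → 14 left.
Tenant U/first (15): +5 → 9 left.
Fill Tenant P first block (5 at 8) → 4 left.
4 remain; put them into Tenant U second at 6.
Total = 24×8 + 23×3 + 16×3 + 15×5 + 8×5 + 6×4 = 448.

448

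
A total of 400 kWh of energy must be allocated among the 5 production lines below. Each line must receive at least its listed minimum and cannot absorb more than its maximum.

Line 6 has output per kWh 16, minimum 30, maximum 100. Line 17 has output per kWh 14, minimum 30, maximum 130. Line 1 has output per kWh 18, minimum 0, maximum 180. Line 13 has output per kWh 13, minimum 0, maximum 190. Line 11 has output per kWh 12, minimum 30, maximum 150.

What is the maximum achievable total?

Meeting every minimum uses 30+30+0+0+30 = 90 kWh, leaving 310.
Highest output per kWh first: Line 1 18 > Line 6 16 > Line 17 14 > Line 13 13 > Line 11 12.
Line 1 takes 180 more to reach its cap of 180 → 130 left.
Line 6 takes 70 more to reach its cap of 100 → 60 left.
Only 60 left; Line 17 takes them to reach 90.
Total = 16×100 + 14×90 + 18×180 + 12×30 = 6460.

6460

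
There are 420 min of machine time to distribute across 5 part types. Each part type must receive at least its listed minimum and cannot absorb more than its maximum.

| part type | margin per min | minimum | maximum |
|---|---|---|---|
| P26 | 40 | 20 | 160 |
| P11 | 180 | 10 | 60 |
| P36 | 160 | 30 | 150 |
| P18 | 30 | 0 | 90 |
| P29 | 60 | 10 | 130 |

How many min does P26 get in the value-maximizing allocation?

80

Meeting every minimum uses 20+10+30+0+10 = 70 min, leaving 350.
Rank by margin per min: P11 180 > P36 160 > P29 60 > P26 40 > P18 30.
P11 takes 50 more to reach its cap of 60 ; 300 left.
P36 takes 120 more to reach its cap of 150 ; 180 left.
Give P29 120 more to hit its cap of 130 ; 60 left.
P26: +60 (room for 140) → 80. Pool exhausted.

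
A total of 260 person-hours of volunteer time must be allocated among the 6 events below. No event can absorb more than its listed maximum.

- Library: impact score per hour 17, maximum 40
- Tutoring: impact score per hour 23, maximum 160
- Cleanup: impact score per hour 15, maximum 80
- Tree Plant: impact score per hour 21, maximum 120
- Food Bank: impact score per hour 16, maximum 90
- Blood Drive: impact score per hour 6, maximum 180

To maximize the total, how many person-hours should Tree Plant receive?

100

Order the events by impact score per hour: Tutoring 23 > Tree Plant 21 > Library 17 > Food Bank 16 > Cleanup 15 > Blood Drive 6.
Give Tutoring 160 to hit its cap of 160 ; 100 left.
Tree Plant has room for 120 but only 100 remain, so it gets 100.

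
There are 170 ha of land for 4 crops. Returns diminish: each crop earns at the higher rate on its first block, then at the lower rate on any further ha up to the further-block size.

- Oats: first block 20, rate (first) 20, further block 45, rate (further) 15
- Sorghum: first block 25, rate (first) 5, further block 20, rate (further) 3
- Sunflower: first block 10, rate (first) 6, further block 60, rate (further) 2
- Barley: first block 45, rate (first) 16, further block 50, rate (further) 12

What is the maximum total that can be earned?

Treat each block as its own option and order by rate: Oats/first 20 > Barley/first 16 > Oats/second 15 > Barley/second 12 > Sunflower/first 6 > Sorghum/first 5 > Sorghum/second 3 > Sunflower/second 2.
Fill Oats first block (20 at 20) → 150 left.
Fill Barley first block (45 at 16) → 105 left.
Oats second at 15: fill all 45 → 60 left.
Barley/second (12): +50 → 10 left.
Sunflower/first (6): +10 → 0 left.
Total = 20×20 + 16×45 + 15×45 + 12×50 + 6×10 = 2455.

2455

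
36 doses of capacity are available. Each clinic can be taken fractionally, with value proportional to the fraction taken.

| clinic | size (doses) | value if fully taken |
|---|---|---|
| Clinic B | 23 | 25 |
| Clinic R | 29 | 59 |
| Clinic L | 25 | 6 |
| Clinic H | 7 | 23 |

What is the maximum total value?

Sort by value density: Clinic H 23/7≈3.29, Clinic R 59/29≈2.03, Clinic B 25/23≈1.09, Clinic L 6/25≈0.24.
All 7 doses of Clinic H fit (value 23) ; 29 remain.
Clinic R: take in full, 29 doses for value 59 ; 0 left.
Total value = 82.

82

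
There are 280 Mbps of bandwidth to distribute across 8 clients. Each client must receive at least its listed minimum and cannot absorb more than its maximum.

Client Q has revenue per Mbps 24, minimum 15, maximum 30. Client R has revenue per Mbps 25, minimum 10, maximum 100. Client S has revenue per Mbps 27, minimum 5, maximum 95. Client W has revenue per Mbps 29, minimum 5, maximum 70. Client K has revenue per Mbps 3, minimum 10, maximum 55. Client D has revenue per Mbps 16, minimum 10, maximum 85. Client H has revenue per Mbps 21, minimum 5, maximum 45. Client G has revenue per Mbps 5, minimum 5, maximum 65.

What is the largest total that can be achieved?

7025

Meeting every minimum uses 15+10+5+5+10+10+5+5 = 65 Mbps, leaving 215.
Highest revenue per Mbps first: Client W 29 > Client S 27 > Client R 25 > Client Q 24 > Client H 21 > Client D 16 > Client G 5 > Client K 3.
Client W takes 65 more to reach its cap of 70 → 150 left.
Client S takes 90 more to reach its cap of 95 → 60 left.
Client R: +60 (room for 90) → 70. Pool exhausted.
Total = 24×15 + 25×70 + 27×95 + 29×70 + 3×10 + 16×10 + 21×5 + 5×5 = 7025.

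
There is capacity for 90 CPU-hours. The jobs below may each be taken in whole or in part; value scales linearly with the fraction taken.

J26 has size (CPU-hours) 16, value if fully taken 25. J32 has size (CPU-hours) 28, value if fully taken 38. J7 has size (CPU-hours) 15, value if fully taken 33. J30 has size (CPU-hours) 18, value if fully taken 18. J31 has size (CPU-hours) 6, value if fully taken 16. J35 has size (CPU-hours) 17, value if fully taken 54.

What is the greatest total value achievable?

Rank by value-to-size ratio: J35 54/17≈3.18, J31 16/6≈2.67, J7 33/15≈2.2, J26 25/16≈1.56, J32 38/28≈1.36, J30 18/18≈1.
All 17 CPU-hours of J35 fit (value 54) — 73 remain.
Take all of J31 (6 CPU-hours, value 16) — 67 CPU-hours left.
Take all of J7 (15 CPU-hours, value 33) — 52 CPU-hours left.
All 16 CPU-hours of J26 fit (value 25) — 36 remain.
Take all of J32 (28 CPU-hours, value 38) — 8 CPU-hours left.
8 CPU-hours left: a 8/18 share of J30 gives 18×8/18 = 8.
Total value = 174.

174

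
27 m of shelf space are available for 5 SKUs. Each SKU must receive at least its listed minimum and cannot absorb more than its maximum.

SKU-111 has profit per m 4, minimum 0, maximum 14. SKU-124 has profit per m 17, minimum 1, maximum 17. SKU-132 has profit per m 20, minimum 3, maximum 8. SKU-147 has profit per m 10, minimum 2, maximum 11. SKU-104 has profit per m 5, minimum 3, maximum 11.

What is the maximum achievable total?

Meeting every minimum uses 0+1+3+2+3 = 9 m, leaving 18.
Highest profit per m first: SKU-132 20 > SKU-124 17 > SKU-147 10 > SKU-104 5 > SKU-111 4.
Give SKU-132 5 more to hit its cap of 8 — 13 left.
SKU-124 has room for 16 more but only 13 remain, so it gets 14.
Total = 17×14 + 20×8 + 10×2 + 5×3 = 433.

433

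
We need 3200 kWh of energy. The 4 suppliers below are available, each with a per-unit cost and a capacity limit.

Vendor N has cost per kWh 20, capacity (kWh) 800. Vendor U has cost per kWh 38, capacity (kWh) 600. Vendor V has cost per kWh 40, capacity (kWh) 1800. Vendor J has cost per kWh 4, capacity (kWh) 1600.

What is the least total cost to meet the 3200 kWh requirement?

Use suppliers in increasing cost order.
Vendor J at 4: take all 1600 kWh ; 1600 still needed.
Vendor N at 20: take all 800 kWh ; 800 still needed.
Take 600 from Vendor U at 38 ; need 200 more.
Vendor V (40): take the remaining 200 ; done.
Cost = 1600×4 + 800×20 + 600×38 + 200×40 = 53200.

53200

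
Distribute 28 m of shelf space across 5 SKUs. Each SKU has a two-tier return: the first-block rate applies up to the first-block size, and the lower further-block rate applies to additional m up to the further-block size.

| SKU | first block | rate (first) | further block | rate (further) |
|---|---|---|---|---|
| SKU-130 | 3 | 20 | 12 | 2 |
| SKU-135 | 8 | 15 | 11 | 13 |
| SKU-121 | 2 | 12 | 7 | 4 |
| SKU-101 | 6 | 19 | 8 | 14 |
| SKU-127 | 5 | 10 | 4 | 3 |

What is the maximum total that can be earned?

Order all 10 blocks by rate: SKU-130/T1 20 > SKU-101/T1 19 > SKU-135/T1 15 > SKU-101/T2 14 > SKU-135/T2 13 > SKU-121/T1 12 > SKU-127/T1 10 > SKU-121/T2 4 > SKU-127/T2 3 > SKU-130/T2 2.
SKU-130 T1 at 20: fill all 3 — 25 left.
Fill SKU-101 T1 block (6 at 19) — 19 left.
SKU-135 T1 at 15: fill all 8 — 11 left.
Fill SKU-101 T2 block (8 at 14) — 3 left.
SKU-135/T2: +3 of 11 at 13; pool empty.
Total = 20×3 + 19×6 + 15×8 + 14×8 + 13×3 = 445.

445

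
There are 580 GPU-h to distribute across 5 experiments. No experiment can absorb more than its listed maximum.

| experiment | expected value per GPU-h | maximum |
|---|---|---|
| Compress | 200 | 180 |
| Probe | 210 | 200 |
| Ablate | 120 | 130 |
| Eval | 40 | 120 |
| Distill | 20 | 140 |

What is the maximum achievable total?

96400

Highest expected value per GPU-h first: Probe 210 > Compress 200 > Ablate 120 > Eval 40 > Distill 20.
Probe: +200 to 200 (cap) — 380 left.
Compress: +180 to 180 (cap) — 200 left.
Give Ablate 130 to hit its cap of 130 — 70 left.
Eval has room for 120 but only 70 remain, so it gets 70.
Total = 200×180 + 210×200 + 120×130 + 40×70 = 96400.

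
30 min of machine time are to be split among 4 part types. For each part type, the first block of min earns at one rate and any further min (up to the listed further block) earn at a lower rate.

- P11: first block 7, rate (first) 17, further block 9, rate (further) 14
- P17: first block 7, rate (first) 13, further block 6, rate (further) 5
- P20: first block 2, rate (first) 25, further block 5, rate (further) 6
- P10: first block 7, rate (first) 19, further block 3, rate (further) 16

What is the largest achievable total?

Treat each block as its own option and order by rate: P20/T1 25 > P10/T1 19 > P11/T1 17 > P10/T2 16 > P11/T2 14 > P17/T1 13 > P20/T2 6 > P17/T2 5.
Fill P20 T1 block (2 at 25) ; 28 left.
Fill P10 T1 block (7 at 19) ; 21 left.
P11/T1 (17): +7 ; 14 left.
P10 T2 at 16: fill all 3 ; 11 left.
Fill P11 T2 block (9 at 14) ; 2 left.
P17 T1 at 13: only 2 left, fill 2.
Total = 25×2 + 19×7 + 17×7 + 16×3 + 14×9 + 13×2 = 502.

502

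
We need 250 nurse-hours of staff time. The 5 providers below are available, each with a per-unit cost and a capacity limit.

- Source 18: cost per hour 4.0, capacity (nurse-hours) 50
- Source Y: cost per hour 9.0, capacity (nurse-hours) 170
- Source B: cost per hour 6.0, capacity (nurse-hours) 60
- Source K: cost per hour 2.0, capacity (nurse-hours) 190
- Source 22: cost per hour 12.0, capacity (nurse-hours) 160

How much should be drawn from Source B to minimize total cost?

10

Use providers in increasing cost order.
Take 190 from Source K at 2.0 — need 60 more.
Source 18 at 4.0: take all 50 nurse-hours — 10 still needed.
Source B (6.0): take the remaining 10 — done.
Source Y, Source 22: unused.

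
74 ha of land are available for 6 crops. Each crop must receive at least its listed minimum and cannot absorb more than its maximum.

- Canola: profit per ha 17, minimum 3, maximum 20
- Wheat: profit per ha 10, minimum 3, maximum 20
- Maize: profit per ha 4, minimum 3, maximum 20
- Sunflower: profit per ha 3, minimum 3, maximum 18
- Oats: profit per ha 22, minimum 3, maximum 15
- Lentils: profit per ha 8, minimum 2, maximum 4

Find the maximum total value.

959

Meeting every minimum uses 3+3+3+3+3+2 = 17 ha, leaving 57.
Order the crops by profit per ha: Oats 22 > Canola 17 > Wheat 10 > Lentils 8 > Maize 4 > Sunflower 3.
Oats takes 12 more to reach its cap of 15 → 45 left.
Give Canola 17 more to hit its cap of 20 → 28 left.
Wheat: +17 to 20 (cap) → 11 left.
Lentils takes 2 more to reach its cap of 4 → 9 left.
Maize has room for 17 more but only 9 remain, so it gets 12.
Total = 17×20 + 10×20 + 4×12 + 3×3 + 22×15 + 8×4 = 959.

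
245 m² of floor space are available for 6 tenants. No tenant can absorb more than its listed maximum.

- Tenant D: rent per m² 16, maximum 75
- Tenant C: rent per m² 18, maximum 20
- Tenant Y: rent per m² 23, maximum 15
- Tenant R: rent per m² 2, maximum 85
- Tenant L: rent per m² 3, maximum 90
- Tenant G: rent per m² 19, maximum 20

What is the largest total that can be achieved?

Rank by rent per m²: Tenant Y 23 > Tenant G 19 > Tenant C 18 > Tenant D 16 > Tenant L 3 > Tenant R 2.
Tenant Y takes 15 to reach its cap of 15 — 230 left.
Tenant G takes 20 to reach its cap of 20 — 210 left.
Tenant C takes 20 to reach its cap of 20 — 190 left.
Tenant D takes 75 to reach its cap of 75 — 115 left.
Tenant L: +90 to 90 (cap) — 25 left.
Only 25 left; Tenant R takes them to reach 25.
Total = 16×75 + 18×20 + 23×15 + 2×25 + 3×90 + 19×20 = 2605.

2605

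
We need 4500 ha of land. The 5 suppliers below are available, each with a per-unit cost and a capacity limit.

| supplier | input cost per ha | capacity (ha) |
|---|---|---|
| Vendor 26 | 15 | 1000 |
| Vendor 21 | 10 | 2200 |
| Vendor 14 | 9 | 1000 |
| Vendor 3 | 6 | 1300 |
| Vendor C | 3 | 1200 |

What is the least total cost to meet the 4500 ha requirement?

Use suppliers in increasing cost order.
Take 1200 from Vendor C at 3 — need 3300 more.
Vendor 3 at 6: take all 1300 ha — 2000 still needed.
Vendor 14 (9): use full 1000 — 1000 ha to go.
Take 1000 from Vendor 21 at 10 to finish.
Vendor 26: unused.
Cost = 1200×3 + 1300×6 + 1000×9 + 1000×10 = 30400.

30400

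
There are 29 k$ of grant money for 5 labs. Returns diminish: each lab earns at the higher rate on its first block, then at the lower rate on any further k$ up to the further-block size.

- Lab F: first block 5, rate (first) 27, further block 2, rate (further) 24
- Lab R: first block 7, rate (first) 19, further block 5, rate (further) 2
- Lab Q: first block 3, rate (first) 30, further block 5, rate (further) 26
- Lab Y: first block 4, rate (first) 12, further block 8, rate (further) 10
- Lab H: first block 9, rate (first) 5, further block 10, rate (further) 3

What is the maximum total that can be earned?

Order all 10 blocks by rate: Lab Q/T1 30 > Lab F/T1 27 > Lab Q/T2 26 > Lab F/T2 24 > Lab R/T1 19 > Lab Y/T1 12 > Lab Y/T2 10 > Lab H/T1 5 > Lab H/T2 3 > Lab R/T2 2.
Fill Lab Q T1 block (3 at 30) ; 26 left.
Fill Lab F T1 block (5 at 27) ; 21 left.
Lab Q T2 at 26: fill all 5 ; 16 left.
Lab F/T2 (24): +2 ; 14 left.
Lab R/T1 (19): +7 ; 7 left.
Fill Lab Y T1 block (4 at 12) ; 3 left.
Lab Y/T2: +3 of 8 at 10; pool empty.
Total = 30×3 + 27×5 + 26×5 + 24×2 + 19×7 + 12×4 + 10×3 = 614.

614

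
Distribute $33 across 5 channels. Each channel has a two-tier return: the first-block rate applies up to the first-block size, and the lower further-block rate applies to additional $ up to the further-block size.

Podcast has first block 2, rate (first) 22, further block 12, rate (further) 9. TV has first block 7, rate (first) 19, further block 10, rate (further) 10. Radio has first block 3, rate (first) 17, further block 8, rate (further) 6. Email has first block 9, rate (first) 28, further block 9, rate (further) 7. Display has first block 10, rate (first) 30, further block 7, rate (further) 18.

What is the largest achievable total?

819

Treat each block as its own option and order by rate: Display/T1 30 > Email/T1 28 > Podcast/T1 22 > TV/T1 19 > Display/T2 18 > Radio/T1 17 > TV/T2 10 > Podcast/T2 9 > Email/T2 7 > Radio/T2 6.
Fill Display T1 block (10 at 30) → 23 left.
Fill Email T1 block (9 at 28) → 14 left.
Fill Podcast T1 block (2 at 22) → 12 left.
TV/T1 (19): +7 → 5 left.
Display T2 at 18: only 5 left, fill 5.
Total = 30×10 + 28×9 + 22×2 + 19×7 + 18×5 = 819.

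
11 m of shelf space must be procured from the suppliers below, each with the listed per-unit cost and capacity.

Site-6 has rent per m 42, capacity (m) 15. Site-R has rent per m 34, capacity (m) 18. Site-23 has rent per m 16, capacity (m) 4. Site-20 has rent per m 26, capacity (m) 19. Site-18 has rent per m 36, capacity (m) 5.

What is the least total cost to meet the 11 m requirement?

Use suppliers in increasing cost order.
Take 4 from Site-23 at 16 — need 7 more.
Site-20 (26): take the remaining 7 — done.
Site-R, Site-18, Site-6: unused.
Cost = 4×16 + 7×26 = 246.

246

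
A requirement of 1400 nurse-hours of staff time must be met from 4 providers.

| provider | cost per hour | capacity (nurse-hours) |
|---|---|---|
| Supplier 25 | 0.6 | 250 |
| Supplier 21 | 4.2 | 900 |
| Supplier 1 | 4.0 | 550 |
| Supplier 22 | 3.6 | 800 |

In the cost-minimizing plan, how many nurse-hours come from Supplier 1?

350

Use providers in increasing cost order.
Supplier 25 at 0.6: take all 250 nurse-hours — 1150 still needed.
Take 800 from Supplier 22 at 3.6 — need 350 more.
Take 350 from Supplier 1 at 4.0 to finish.
Supplier 21: unused.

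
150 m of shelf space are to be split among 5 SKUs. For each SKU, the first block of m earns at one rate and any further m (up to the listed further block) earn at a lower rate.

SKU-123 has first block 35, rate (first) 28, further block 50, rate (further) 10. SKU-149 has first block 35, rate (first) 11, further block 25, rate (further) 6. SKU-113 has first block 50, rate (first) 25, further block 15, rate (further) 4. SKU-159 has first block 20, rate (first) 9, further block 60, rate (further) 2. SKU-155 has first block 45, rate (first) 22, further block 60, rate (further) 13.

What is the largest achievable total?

Rank every tier by rate: SKU-123/first 28 > SKU-113/first 25 > SKU-155/first 22 > SKU-155/second 13 > SKU-149/first 11 > SKU-123/second 10 > SKU-159/first 9 > SKU-149/second 6 > SKU-113/second 4 > SKU-159/second 2.
SKU-123/first (28): +35 → 115 left.
SKU-113 first at 25: fill all 50 → 65 left.
SKU-155 first at 22: fill all 45 → 20 left.
20 remain; put them into SKU-155 second at 13.
Total = 28×35 + 25×50 + 22×45 + 13×20 = 3480.

3480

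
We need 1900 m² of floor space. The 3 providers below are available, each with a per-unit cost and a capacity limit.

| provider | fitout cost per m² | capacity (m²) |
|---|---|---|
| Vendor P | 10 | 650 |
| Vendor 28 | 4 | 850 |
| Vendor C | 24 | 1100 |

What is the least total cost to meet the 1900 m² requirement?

19500

Use providers in increasing cost order.
Take 850 from Vendor 28 at 4 → need 1050 more.
Vendor P (10): use full 650 → 400 m² to go.
Vendor C at 24: take 400 of its 1100 → requirement met.
Cost = 850×4 + 650×10 + 400×24 = 19500.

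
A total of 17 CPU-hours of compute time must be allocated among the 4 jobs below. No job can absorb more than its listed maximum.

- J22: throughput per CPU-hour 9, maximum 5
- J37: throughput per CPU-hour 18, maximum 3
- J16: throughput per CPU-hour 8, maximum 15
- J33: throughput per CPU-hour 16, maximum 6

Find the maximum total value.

219

Rank by throughput per CPU-hour: J37 18 > J33 16 > J22 9 > J16 8.
J37: +3 to 3 (cap) ; 14 left.
J33: +6 to 6 (cap) ; 8 left.
J22: +5 to 5 (cap) ; 3 left.
J16 has room for 15 but only 3 remain, so it gets 3.
Total = 9×5 + 18×3 + 8×3 + 16×6 = 219.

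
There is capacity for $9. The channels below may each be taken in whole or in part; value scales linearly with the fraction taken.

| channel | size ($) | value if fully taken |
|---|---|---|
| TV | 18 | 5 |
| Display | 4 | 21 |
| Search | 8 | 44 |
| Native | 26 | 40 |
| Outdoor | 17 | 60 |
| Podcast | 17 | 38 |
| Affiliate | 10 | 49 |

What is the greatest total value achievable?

49.25

Rank by value-to-size ratio: Search 44/8≈5.5, Display 21/4≈5.25, Affiliate 49/10≈4.9, Outdoor 60/17≈3.53, Podcast 38/17≈2.24, Native 40/26≈1.54, TV 5/18≈0.278.
Take all of Search (8 $, value 44) → 1 $ left.
Only 1 $ remain; take 1/4 of Display for value 21×1/4 = 5.25.
Total value = 49.25.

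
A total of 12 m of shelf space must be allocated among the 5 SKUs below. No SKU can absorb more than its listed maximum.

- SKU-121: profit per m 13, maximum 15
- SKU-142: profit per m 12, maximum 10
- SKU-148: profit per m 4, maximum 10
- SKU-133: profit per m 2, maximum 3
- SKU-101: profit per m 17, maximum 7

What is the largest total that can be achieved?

184

Order the SKUs by profit per m: SKU-101 17 > SKU-121 13 > SKU-142 12 > SKU-148 4 > SKU-133 2.
SKU-101: +7 to 7 (cap) ; 5 left.
SKU-121 has room for 15 but only 5 remain, so it gets 5.
Total = 13×5 + 17×7 = 184.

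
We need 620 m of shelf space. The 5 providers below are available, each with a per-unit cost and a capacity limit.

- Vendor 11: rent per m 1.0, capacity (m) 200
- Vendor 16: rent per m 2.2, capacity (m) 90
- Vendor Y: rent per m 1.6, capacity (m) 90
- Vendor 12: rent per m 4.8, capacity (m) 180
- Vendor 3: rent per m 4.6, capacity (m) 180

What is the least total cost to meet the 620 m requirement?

Cheapest first:
Vendor 11 at 1.0: take all 200 m — 420 still needed.
Vendor Y (1.6): use full 90 — 330 m to go.
Vendor 16 (2.2): use full 90 — 240 m to go.
Vendor 3 at 4.6: take all 180 m — 60 still needed.
Vendor 12 at 4.8: take 60 of its 180 — requirement met.
Cost = 200×1.0 + 90×1.6 + 90×2.2 + 180×4.6 + 60×4.8 = 1658.

1658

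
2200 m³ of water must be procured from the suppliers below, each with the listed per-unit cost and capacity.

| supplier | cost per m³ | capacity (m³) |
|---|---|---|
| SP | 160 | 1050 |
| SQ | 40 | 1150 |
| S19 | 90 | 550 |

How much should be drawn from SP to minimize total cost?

500

Cheapest first:
SQ at 40: take all 1150 m³ ; 1050 still needed.
S19 at 90: take all 550 m³ ; 500 still needed.
Take 500 from SP at 160 to finish.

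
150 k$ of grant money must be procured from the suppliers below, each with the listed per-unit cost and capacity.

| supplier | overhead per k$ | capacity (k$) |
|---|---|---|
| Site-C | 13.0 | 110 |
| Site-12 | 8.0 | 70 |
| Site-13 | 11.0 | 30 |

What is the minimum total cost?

1540

Fill from the cheapest supplier first.
Site-12 at 8.0: take all 70 k$ — 80 still needed.
Take 30 from Site-13 at 11.0 — need 50 more.
Take 50 from Site-C at 13.0 to finish.
Cost = 70×8.0 + 30×11.0 + 50×13.0 = 1540.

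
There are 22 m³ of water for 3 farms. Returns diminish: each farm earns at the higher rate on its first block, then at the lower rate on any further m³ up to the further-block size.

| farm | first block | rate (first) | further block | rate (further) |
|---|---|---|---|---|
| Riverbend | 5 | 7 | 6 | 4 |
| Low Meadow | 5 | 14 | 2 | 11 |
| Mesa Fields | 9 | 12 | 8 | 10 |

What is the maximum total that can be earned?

Order all 6 blocks by rate: Low Meadow/first 14 > Mesa Fields/first 12 > Low Meadow/second 11 > Mesa Fields/second 10 > Riverbend/first 7 > Riverbend/second 4.
Fill Low Meadow first block (5 at 14) → 17 left.
Fill Mesa Fields first block (9 at 12) → 8 left.
Low Meadow/second (11): +2 → 6 left.
6 remain; put them into Mesa Fields second at 10.
Total = 14×5 + 12×9 + 11×2 + 10×6 = 260.

260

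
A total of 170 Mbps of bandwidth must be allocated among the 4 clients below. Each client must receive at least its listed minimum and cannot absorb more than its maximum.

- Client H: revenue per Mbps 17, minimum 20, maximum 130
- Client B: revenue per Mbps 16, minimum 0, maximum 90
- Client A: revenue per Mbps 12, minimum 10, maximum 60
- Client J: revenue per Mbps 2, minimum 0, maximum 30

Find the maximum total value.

2810

Meeting every minimum uses 20+0+10+0 = 30 Mbps, leaving 140.
Rank by revenue per Mbps: Client H 17 > Client B 16 > Client A 12 > Client J 2.
Give Client H 110 more to hit its cap of 130 ; 30 left.
Client B has room for 90 more but only 30 remain, so it gets 30.
Total = 17×130 + 16×30 + 12×10 = 2810.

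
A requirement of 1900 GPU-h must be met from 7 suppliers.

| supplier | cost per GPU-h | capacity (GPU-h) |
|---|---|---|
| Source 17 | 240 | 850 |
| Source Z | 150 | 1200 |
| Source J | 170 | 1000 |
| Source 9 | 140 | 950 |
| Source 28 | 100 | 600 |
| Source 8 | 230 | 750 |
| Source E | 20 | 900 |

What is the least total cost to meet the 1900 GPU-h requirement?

Fill from the cheapest supplier first.
Take 900 from Source E at 20 → need 1000 more.
Source 28 (100): use full 600 → 400 GPU-h to go.
Take 400 from Source 9 at 140 to finish.
Source Z, Source J, Source 8, Source 17: unused.
Cost = 900×20 + 600×100 + 400×140 = 134000.

134000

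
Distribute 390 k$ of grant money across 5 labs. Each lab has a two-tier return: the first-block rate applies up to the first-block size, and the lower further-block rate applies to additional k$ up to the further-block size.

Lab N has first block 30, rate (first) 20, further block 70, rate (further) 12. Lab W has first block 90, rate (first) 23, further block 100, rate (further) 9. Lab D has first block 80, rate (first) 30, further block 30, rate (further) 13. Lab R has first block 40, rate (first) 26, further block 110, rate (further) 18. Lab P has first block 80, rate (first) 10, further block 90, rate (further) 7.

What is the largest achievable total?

8600

Order all 10 blocks by rate: Lab D/T1 30 > Lab R/T1 26 > Lab W/T1 23 > Lab N/T1 20 > Lab R/T2 18 > Lab D/T2 13 > Lab N/T2 12 > Lab P/T1 10 > Lab W/T2 9 > Lab P/T2 7.
Lab D T1 at 30: fill all 80 → 310 left.
Lab R/T1 (26): +40 → 270 left.
Fill Lab W T1 block (90 at 23) → 180 left.
Fill Lab N T1 block (30 at 20) → 150 left.
Lab R T2 at 18: fill all 110 → 40 left.
Lab D T2 at 13: fill all 30 → 10 left.
Lab N T2 at 12: only 10 left, fill 10.
Total = 30×80 + 26×40 + 23×90 + 20×30 + 18×110 + 13×30 + 12×10 = 8600.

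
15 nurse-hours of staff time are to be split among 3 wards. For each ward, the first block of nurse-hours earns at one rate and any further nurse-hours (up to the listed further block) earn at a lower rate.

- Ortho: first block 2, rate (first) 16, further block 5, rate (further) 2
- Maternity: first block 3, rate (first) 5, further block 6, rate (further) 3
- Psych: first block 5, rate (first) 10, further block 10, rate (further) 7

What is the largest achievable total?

138

Treat each block as its own option and order by rate: Ortho/T1 16 > Psych/T1 10 > Psych/T2 7 > Maternity/T1 5 > Maternity/T2 3 > Ortho/T2 2.
Ortho/T1 (16): +2 — 13 left.
Psych T1 at 10: fill all 5 — 8 left.
8 remain; put them into Psych T2 at 7.
Total = 16×2 + 10×5 + 7×8 = 138.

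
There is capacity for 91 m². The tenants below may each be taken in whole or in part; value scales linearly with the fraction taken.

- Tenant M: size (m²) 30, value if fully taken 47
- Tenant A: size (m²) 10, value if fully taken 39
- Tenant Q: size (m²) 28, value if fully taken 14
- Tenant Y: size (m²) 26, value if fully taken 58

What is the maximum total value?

156.5

Best value per unit of size first: Tenant A 39/10≈3.9, Tenant Y 58/26≈2.23, Tenant M 47/30≈1.57, Tenant Q 14/28≈0.5.
All 10 m² of Tenant A fit (value 39) ; 81 remain.
All 26 m² of Tenant Y fit (value 58) ; 55 remain.
All 30 m² of Tenant M fit (value 47) ; 25 remain.
Fill the last 25 m² with part of Tenant Q: 25/28 of it earns 12.5.
Total value = 156.5.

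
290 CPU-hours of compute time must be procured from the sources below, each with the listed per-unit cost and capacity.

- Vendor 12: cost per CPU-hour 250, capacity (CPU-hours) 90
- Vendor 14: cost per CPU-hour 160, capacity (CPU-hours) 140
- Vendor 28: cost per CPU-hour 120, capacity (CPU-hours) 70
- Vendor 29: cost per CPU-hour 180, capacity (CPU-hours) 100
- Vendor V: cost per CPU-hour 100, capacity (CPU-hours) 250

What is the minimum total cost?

29800

Cheapest first:
Take 250 from Vendor V at 100 — need 40 more.
Vendor 28 at 120: take 40 of its 70 — requirement met.
Vendor 14, Vendor 29, Vendor 12: unused.
Cost = 250×100 + 40×120 = 29800.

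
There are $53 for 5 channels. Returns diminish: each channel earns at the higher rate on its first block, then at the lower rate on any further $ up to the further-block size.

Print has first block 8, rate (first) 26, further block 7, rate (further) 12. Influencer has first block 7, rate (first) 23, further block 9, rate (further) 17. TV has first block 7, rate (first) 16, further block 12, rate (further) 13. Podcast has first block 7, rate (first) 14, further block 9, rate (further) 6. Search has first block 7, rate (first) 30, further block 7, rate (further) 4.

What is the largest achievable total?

Rank every tier by rate: Search/first 30 > Print/first 26 > Influencer/first 23 > Influencer/second 17 > TV/first 16 > Podcast/first 14 > TV/second 13 > Print/second 12 > Podcast/second 6 > Search/second 4.
Search/first (30): +7 ; 46 left.
Print/first (26): +8 ; 38 left.
Fill Influencer first block (7 at 23) ; 31 left.
Influencer/second (17): +9 ; 22 left.
TV first at 16: fill all 7 ; 15 left.
Fill Podcast first block (7 at 14) ; 8 left.
TV/second: +8 of 12 at 13; pool empty.
Total = 30×7 + 26×8 + 23×7 + 17×9 + 16×7 + 14×7 + 13×8 = 1046.

1046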